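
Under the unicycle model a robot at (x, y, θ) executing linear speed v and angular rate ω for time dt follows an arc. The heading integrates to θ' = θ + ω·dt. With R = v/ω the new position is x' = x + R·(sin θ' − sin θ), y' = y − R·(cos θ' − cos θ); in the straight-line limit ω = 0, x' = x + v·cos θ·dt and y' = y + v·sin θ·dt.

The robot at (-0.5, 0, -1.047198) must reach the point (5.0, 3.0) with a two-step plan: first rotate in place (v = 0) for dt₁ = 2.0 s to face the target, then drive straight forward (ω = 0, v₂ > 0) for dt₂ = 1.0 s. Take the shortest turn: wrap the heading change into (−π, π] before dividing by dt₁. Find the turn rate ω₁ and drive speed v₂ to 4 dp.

heading to target = atan2(3−0, 5−-0.5) = 0.4993
Δθ = wrap(0.4993 − -1.0472) = 1.5465; ω₁ = Δθ/dt₁ = 0.7733
distance = √((5−-0.5)² + (3−0)²) = 6.2650; v₂ = distance/dt₂ = 6.2650

ω₁ = 0.7733, v₂ = 6.2650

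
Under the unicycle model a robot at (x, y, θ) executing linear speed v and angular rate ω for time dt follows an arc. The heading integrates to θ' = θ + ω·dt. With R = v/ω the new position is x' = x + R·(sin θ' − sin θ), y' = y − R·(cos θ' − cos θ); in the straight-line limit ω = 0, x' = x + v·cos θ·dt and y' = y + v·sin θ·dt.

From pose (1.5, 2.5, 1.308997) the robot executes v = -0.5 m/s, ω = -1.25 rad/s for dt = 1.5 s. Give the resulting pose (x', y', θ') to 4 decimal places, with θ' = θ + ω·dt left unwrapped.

(0.8991, 2.2659, -0.5660)

θ' = 1.3090 + -1.25·1.5 = -0.5660
R = v/ω = -0.5/-1.25 = 0.4000
x' = 1.5 + 0.4000·(sin -0.5660 − sin 1.3090) = 0.8991
y' = 2.5 − 0.4000·(cos -0.5660 − cos 1.3090) = 2.2659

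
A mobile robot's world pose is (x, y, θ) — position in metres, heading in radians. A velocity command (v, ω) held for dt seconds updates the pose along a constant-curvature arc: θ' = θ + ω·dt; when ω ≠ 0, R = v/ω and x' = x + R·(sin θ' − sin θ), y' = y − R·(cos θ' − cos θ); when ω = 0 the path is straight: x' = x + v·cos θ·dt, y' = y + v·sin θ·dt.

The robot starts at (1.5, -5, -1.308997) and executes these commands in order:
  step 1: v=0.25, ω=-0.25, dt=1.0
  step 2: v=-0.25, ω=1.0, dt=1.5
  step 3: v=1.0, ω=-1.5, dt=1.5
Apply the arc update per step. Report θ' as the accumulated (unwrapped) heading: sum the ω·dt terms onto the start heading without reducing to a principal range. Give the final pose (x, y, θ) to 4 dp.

(1.7526, -6.1146, -2.3090)

step 1: θ'=-1.5590 (R=-1.0000) → pose (1.5340, -5.2470, -1.5590)
step 2: θ'=-0.0590 (R=-0.2500) → pose (1.2988, -5.0004, -0.0590)
step 3: θ'=-2.3090 (R=-0.6667) → pose (1.7526, -6.1146, -2.3090)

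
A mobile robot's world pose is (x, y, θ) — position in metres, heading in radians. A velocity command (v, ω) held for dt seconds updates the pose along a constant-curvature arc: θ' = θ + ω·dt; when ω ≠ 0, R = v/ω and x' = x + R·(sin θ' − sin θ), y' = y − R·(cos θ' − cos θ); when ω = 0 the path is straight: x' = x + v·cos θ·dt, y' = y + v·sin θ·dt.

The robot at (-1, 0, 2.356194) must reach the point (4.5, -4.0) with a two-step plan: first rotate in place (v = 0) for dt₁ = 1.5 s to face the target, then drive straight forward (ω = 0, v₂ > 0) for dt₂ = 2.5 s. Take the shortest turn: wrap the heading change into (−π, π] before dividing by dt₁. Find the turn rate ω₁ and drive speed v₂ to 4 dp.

heading to target = atan2(-4−0, 4.5−-1) = -0.6288
Δθ = wrap(-0.6288 − 2.3562) = -2.9850; ω₁ = Δθ/dt₁ = -1.9900
distance = √((4.5−-1)² + (-4−0)²) = 6.8007; v₂ = distance/dt₂ = 2.7203

ω₁ = -1.9900, v₂ = 2.7203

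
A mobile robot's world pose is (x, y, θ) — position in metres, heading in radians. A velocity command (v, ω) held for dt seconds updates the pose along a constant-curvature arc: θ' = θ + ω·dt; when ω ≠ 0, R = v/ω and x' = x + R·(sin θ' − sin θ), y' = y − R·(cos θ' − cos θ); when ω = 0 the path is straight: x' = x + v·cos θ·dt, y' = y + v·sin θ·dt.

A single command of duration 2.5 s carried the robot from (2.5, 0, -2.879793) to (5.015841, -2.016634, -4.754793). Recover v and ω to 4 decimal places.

v = -1.5000, ω = -0.7500

Δθ = -4.754793 − -2.879793 = -1.875000
ω = Δθ/dt = -1.875000/2.5 = -0.7500
R = Δx/(sin θ' − sin θ) = 2.0000
v = R·ω = 2.0000·-0.7500 = -1.5000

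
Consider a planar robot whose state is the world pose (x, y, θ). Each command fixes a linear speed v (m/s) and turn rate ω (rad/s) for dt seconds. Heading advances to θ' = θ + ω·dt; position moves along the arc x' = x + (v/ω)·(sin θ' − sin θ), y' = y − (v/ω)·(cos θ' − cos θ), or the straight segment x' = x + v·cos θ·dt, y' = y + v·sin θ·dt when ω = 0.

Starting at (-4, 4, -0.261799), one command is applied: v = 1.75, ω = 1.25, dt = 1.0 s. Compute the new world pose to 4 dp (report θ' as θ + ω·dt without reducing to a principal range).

θ' = -0.2618 + 1.25·1.0 = 0.9882
R = v/ω = 1.75/1.25 = 1.4000
x' = -4 + 1.4000·(sin 0.9882 − sin -0.2618) = -2.4686
y' = 4 − 1.4000·(cos 0.9882 − cos -0.2618) = 4.5820

(-2.4686, 4.5820, 0.9882)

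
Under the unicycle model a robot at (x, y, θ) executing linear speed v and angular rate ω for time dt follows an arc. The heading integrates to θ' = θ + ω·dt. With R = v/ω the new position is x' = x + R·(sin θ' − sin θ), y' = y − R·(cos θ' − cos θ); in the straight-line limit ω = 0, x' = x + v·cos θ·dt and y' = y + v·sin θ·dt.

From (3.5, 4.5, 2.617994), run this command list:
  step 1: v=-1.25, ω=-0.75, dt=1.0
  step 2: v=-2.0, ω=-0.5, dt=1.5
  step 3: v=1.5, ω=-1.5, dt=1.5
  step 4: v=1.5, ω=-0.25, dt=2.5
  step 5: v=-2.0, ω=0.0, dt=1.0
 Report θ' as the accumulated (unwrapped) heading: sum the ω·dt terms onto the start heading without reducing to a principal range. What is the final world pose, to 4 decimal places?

step 1: θ'=1.8680 (R=1.6667) → pose (4.2603, 3.5447, 1.8680)
step 2: θ'=1.1180 (R=4.0000) → pose (4.0325, 0.6234, 1.1180)
step 3: θ'=-1.1320 (R=-1.0000) → pose (5.8370, 0.6107, -1.1320)
step 4: θ'=-1.7570 (R=-6.0000) → pose (6.3017, -3.0491, -1.7570)
step 5: θ'=-1.7570 (straight) → pose (6.6720, -1.0837, -1.7570)

(6.6720, -1.0837, -1.7570)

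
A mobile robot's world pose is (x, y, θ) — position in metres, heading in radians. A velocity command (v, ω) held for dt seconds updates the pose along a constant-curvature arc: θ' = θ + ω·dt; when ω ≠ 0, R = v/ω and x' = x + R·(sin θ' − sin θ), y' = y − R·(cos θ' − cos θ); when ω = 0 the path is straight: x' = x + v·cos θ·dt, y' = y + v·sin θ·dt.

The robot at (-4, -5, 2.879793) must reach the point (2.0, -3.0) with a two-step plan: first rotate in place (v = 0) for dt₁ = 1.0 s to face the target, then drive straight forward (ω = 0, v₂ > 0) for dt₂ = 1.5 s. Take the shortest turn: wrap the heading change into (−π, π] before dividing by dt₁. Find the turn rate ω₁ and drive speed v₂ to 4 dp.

heading to target = atan2(-3−-5, 2−-4) = 0.3218
Δθ = wrap(0.3218 − 2.8798) = -2.5580; ω₁ = Δθ/dt₁ = -2.5580
distance = √((2−-4)² + (-3−-5)²) = 6.3246; v₂ = distance/dt₂ = 4.2164

ω₁ = -2.5580, v₂ = 4.2164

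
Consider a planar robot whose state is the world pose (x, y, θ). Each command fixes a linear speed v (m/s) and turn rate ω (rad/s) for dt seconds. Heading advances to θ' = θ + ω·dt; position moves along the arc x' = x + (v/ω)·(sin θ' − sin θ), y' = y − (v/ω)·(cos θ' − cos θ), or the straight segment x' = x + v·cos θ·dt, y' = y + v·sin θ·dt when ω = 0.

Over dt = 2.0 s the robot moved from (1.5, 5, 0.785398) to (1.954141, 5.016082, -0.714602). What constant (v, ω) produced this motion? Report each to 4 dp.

Δθ = -0.714602 − 0.785398 = -1.500000
ω = Δθ/dt = -1.500000/2.0 = -0.7500
R = Δx/(sin θ' − sin θ) = -0.3333
v = R·ω = -0.3333·-0.7500 = 0.2500

v = 0.2500, ω = -0.7500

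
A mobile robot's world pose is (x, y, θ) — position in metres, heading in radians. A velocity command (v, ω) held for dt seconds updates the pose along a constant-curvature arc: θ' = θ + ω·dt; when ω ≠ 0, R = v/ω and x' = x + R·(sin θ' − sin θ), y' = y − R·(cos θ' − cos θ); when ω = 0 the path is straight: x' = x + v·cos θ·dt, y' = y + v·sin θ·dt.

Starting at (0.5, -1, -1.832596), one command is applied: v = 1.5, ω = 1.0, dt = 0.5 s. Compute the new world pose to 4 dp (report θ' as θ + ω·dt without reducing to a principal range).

θ' = -1.8326 + 1.0·0.5 = -1.3326
R = v/ω = 1.5/1.0 = 1.5000
x' = 0.5 + 1.5000·(sin -1.3326 − sin -1.8326) = 0.4912
y' = -1 − 1.5000·(cos -1.3326 − cos -1.8326) = -1.7422

(0.4912, -1.7422, -1.3326)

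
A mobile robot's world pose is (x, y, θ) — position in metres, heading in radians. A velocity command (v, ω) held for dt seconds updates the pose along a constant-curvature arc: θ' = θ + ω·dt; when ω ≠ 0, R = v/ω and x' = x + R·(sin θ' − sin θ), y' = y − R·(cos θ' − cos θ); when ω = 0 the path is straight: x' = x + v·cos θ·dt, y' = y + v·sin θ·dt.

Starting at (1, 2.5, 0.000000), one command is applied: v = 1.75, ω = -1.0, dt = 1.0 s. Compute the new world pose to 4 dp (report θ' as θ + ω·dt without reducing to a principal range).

θ' = 0.0000 + -1.0·1.0 = -1.0000
R = v/ω = 1.75/-1.0 = -1.7500
x' = 1 + -1.7500·(sin -1.0000 − sin 0.0000) = 2.4726
y' = 2.5 − -1.7500·(cos -1.0000 − cos 0.0000) = 1.6955

(2.4726, 1.6955, -1.0000)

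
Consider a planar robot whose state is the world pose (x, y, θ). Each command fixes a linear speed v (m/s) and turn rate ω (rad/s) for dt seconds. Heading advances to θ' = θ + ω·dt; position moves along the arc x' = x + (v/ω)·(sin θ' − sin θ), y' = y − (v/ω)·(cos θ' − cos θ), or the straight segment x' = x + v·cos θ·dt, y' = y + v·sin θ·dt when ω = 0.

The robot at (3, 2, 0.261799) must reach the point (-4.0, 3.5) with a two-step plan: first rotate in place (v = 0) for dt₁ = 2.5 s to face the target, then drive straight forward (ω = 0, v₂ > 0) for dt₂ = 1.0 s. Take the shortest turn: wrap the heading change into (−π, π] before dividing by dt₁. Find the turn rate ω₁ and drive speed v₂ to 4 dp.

heading to target = atan2(3.5−2, -4−3) = 2.9305
Δθ = wrap(2.9305 − 0.2618) = 2.6687; ω₁ = Δθ/dt₁ = 1.0675
distance = √((-4−3)² + (3.5−2)²) = 7.1589; v₂ = distance/dt₂ = 7.1589

ω₁ = 1.0675, v₂ = 7.1589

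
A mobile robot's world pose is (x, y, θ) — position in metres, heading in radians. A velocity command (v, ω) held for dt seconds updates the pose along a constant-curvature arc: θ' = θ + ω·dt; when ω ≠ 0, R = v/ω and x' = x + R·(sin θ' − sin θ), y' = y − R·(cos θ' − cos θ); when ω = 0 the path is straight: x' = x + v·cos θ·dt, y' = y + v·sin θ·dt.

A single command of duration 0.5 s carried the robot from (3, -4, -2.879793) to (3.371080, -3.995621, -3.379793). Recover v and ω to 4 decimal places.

Δθ = -3.379793 − -2.879793 = -0.500000
ω = Δθ/dt = -0.500000/0.5 = -1.0000
R = Δx/(sin θ' − sin θ) = 0.7500
v = R·ω = 0.7500·-1.0000 = -0.7500

v = -0.7500, ω = -1.0000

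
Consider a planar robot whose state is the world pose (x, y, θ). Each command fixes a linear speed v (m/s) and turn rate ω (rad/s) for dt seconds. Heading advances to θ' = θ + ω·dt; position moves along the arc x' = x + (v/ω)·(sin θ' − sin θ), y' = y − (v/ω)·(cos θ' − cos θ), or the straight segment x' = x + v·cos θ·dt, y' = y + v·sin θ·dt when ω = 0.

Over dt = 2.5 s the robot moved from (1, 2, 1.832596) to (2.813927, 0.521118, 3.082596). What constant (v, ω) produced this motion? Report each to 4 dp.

v = -1.0000, ω = 0.5000

Δθ = 3.082596 − 1.832596 = 1.250000
ω = Δθ/dt = 1.250000/2.5 = 0.5000
R = Δx/(sin θ' − sin θ) = -2.0000
v = R·ω = -2.0000·0.5000 = -1.0000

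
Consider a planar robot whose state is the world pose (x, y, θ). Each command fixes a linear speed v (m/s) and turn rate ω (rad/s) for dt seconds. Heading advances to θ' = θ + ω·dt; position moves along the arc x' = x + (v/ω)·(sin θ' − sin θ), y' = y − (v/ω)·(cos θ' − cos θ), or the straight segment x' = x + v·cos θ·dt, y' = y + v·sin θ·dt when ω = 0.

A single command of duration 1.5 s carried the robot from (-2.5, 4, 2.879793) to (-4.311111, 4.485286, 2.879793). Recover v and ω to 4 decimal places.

Δθ = 2.879793 − 2.879793 = 0.000000
ω = Δθ/dt = 0.000000/1.5 = 0.0000
ω = 0 → v = (Δx·cos θ + Δy·sin θ)/dt = 1.2500

v = 1.2500, ω = 0.0000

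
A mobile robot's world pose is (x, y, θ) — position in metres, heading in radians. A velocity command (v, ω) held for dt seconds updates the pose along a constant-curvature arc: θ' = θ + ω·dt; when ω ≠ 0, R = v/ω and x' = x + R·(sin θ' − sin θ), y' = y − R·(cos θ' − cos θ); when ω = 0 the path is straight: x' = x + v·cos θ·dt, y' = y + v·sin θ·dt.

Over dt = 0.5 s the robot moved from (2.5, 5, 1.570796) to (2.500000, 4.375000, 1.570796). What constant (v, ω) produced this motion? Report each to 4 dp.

Δθ = 1.570796 − 1.570796 = 0.000000
ω = Δθ/dt = 0.000000/0.5 = 0.0000
ω = 0 → v = (Δx·cos θ + Δy·sin θ)/dt = -1.2500

v = -1.2500, ω = 0.0000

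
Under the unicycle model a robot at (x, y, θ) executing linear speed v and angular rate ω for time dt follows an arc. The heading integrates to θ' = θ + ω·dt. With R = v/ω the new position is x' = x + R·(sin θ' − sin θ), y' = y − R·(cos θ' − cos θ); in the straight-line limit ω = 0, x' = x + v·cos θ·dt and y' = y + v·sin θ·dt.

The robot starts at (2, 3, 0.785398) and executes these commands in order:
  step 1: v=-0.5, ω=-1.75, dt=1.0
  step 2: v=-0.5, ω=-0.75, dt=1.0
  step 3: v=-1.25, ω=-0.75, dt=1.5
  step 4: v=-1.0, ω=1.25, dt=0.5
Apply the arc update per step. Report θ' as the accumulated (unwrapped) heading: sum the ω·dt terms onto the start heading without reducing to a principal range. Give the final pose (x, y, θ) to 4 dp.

step 1: θ'=-0.9646 (R=0.2857) → pose (1.5632, 3.0392, -0.9646)
step 2: θ'=-1.7146 (R=0.6667) → pose (1.4513, 3.5146, -1.7146)
step 3: θ'=-2.8396 (R=1.6667) → pose (2.6050, 4.8670, -2.8396)
step 4: θ'=-2.2146 (R=-0.8000) → pose (3.0069, 5.1506, -2.2146)

(3.0069, 5.1506, -2.2146)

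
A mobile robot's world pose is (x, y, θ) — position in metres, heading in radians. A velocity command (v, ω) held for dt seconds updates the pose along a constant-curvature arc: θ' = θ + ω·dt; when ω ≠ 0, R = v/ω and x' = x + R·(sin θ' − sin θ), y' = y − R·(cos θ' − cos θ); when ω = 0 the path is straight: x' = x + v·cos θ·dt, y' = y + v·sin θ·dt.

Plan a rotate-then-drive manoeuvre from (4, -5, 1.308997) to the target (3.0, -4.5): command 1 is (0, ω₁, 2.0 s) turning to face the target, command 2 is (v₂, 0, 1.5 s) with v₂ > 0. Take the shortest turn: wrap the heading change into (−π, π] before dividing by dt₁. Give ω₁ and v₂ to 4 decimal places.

heading to target = atan2(-4.5−-5, 3−4) = 2.6779
Δθ = wrap(2.6779 − 1.3090) = 1.3689; ω₁ = Δθ/dt₁ = 0.6845
distance = √((3−4)² + (-4.5−-5)²) = 1.1180; v₂ = distance/dt₂ = 0.7454

ω₁ = 0.6845, v₂ = 0.7454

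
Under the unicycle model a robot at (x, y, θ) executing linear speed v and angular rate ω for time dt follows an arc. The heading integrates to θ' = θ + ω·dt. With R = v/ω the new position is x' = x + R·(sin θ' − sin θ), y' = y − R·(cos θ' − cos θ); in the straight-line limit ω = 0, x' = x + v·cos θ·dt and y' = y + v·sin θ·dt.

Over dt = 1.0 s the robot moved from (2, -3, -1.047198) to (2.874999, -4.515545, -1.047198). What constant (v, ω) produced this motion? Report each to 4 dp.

Δθ = -1.047198 − -1.047198 = 0.000000
ω = Δθ/dt = 0.000000/1.0 = 0.0000
ω = 0 → v = (Δx·cos θ + Δy·sin θ)/dt = 1.7500

v = 1.7500, ω = 0.0000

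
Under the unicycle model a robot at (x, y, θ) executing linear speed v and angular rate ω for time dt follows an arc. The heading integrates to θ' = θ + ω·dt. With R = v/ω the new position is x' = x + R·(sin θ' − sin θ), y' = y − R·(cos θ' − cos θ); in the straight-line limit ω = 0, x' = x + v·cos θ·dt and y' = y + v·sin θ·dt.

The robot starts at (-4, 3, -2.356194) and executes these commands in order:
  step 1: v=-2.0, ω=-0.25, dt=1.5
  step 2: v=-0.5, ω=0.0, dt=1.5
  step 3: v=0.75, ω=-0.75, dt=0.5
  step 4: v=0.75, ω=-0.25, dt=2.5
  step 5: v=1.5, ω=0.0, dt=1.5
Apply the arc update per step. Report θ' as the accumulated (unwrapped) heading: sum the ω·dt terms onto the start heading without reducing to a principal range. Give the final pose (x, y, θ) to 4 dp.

(-4.8552, 6.6514, -3.7312)

step 1: θ'=-2.7312 (R=8.0000) → pose (-1.5349, 4.6788, -2.7312)
step 2: θ'=-2.7312 (straight) → pose (-0.8472, 4.9781, -2.7312)
step 3: θ'=-3.1062 (R=-1.0000) → pose (-1.2108, 4.8957, -3.1062)
step 4: θ'=-3.7312 (R=-3.0000) → pose (-2.9851, 5.4003, -3.7312)
step 5: θ'=-3.7312 (straight) → pose (-4.8552, 6.6514, -3.7312)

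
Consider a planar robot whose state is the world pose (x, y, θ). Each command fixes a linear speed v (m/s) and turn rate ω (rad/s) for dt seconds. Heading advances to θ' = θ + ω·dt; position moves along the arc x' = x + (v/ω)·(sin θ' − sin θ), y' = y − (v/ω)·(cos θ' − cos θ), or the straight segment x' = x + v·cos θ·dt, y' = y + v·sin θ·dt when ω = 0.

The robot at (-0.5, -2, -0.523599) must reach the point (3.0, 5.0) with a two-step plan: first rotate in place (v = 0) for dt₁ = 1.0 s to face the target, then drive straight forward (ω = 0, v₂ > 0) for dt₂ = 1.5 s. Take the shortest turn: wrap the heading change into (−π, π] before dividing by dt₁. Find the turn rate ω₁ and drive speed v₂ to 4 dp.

ω₁ = 1.6307, v₂ = 5.2175

heading to target = atan2(5−-2, 3−-0.5) = 1.1071
Δθ = wrap(1.1071 − -0.5236) = 1.6307; ω₁ = Δθ/dt₁ = 1.6307
distance = √((3−-0.5)² + (5−-2)²) = 7.8262; v₂ = distance/dt₂ = 5.2175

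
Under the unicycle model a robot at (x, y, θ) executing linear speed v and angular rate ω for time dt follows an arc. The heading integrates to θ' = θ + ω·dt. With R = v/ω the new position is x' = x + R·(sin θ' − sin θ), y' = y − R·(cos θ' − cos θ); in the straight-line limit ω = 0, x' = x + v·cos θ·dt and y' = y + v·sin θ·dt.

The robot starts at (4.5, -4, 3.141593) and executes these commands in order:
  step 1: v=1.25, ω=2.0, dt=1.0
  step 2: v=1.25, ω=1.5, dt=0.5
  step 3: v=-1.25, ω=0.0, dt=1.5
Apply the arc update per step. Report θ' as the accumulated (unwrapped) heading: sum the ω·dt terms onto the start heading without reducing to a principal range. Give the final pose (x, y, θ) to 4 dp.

(2.6383, -4.5929, 5.8916)

step 1: θ'=5.1416 (R=0.6250) → pose (3.9317, -4.8851, 5.1416)
step 2: θ'=5.8916 (R=0.8333) → pose (4.3714, -5.3086, 5.8916)
step 3: θ'=5.8916 (straight) → pose (2.6383, -4.5929, 5.8916)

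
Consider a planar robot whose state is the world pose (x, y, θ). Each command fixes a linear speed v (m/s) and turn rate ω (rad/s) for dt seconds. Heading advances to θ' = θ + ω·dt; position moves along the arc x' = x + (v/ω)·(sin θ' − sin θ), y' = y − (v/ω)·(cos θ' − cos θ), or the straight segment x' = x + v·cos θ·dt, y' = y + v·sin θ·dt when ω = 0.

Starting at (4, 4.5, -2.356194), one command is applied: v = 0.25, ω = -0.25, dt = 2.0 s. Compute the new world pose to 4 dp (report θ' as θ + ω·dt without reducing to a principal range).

(3.5744, 4.2476, -2.8562)

θ' = -2.3562 + -0.25·2.0 = -2.8562
R = v/ω = 0.25/-0.25 = -1.0000
x' = 4 + -1.0000·(sin -2.8562 − sin -2.3562) = 3.5744
y' = 4.5 − -1.0000·(cos -2.8562 − cos -2.3562) = 4.2476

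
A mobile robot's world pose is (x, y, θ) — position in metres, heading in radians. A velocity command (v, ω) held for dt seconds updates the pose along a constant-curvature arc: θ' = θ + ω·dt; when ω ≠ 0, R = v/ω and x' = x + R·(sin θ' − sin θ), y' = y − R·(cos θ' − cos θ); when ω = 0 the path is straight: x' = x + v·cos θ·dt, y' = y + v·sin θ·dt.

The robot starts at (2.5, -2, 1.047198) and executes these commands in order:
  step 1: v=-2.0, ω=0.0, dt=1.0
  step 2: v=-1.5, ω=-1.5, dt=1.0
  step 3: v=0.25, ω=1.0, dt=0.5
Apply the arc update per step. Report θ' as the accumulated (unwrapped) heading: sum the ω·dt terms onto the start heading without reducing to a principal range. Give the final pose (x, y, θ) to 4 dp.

(0.3177, -4.1562, 0.0472)

step 1: θ'=1.0472 (straight) → pose (1.5000, -3.7321, 1.0472)
step 2: θ'=-0.4528 (R=1.0000) → pose (0.1965, -4.1313, -0.4528)
step 3: θ'=0.0472 (R=0.2500) → pose (0.3177, -4.1562, 0.0472)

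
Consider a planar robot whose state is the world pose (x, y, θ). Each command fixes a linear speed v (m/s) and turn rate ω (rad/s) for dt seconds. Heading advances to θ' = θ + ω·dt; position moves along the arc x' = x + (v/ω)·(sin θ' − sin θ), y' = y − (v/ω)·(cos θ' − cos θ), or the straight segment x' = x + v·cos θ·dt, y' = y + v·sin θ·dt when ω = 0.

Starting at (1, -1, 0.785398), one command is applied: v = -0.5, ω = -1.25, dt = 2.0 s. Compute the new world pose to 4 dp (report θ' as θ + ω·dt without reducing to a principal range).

θ' = 0.7854 + -1.25·2.0 = -1.7146
R = v/ω = -0.5/-1.25 = 0.4000
x' = 1 + 0.4000·(sin -1.7146 − sin 0.7854) = 0.3213
y' = -1 − 0.4000·(cos -1.7146 − cos 0.7854) = -0.6598

(0.3213, -0.6598, -1.7146)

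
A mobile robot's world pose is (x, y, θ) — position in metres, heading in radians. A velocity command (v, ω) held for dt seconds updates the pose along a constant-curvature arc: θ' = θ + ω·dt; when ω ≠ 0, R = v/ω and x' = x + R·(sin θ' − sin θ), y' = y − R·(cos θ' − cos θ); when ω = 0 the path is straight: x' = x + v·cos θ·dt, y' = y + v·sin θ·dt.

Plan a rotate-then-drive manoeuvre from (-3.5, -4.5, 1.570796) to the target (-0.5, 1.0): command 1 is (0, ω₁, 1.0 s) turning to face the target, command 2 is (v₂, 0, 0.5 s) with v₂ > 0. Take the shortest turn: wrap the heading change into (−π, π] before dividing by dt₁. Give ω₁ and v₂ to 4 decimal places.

heading to target = atan2(1−-4.5, -0.5−-3.5) = 1.0714
Δθ = wrap(1.0714 − 1.5708) = -0.4993; ω₁ = Δθ/dt₁ = -0.4993
distance = √((-0.5−-3.5)² + (1−-4.5)²) = 6.2650; v₂ = distance/dt₂ = 12.5300

ω₁ = -0.4993, v₂ = 12.5300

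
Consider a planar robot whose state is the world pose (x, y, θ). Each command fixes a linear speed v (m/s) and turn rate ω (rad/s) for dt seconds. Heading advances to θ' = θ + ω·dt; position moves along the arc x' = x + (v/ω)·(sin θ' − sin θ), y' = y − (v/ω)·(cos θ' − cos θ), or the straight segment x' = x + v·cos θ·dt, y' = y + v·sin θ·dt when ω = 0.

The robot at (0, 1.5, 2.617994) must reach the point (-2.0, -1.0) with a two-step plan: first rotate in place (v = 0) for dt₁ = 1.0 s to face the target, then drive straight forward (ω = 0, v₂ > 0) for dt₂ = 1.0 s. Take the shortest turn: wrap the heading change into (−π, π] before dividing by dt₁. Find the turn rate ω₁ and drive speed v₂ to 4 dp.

heading to target = atan2(-1−1.5, -2−0) = -2.2455
Δθ = wrap(-2.2455 − 2.6180) = 1.4197; ω₁ = Δθ/dt₁ = 1.4197
distance = √((-2−0)² + (-1−1.5)²) = 3.2016; v₂ = distance/dt₂ = 3.2016

ω₁ = 1.4197, v₂ = 3.2016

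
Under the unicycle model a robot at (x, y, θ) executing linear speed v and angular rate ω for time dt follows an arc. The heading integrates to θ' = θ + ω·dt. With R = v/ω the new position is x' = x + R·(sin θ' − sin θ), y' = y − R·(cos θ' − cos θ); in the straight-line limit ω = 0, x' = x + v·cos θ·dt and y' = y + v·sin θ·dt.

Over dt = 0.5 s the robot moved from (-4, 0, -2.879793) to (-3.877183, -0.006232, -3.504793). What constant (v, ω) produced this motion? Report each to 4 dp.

v = -0.2500, ω = -1.2500

Δθ = -3.504793 − -2.879793 = -0.625000
ω = Δθ/dt = -0.625000/0.5 = -1.2500
R = Δx/(sin θ' − sin θ) = 0.2000
v = R·ω = 0.2000·-1.2500 = -0.2500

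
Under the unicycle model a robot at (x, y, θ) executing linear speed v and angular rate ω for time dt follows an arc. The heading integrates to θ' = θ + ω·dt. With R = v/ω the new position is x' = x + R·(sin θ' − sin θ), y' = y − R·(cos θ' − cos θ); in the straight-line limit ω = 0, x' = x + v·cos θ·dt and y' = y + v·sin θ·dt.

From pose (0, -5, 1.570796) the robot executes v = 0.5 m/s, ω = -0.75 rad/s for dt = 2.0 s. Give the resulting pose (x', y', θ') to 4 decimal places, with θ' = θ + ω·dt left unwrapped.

(0.6195, -4.3350, 0.0708)

θ' = 1.5708 + -0.75·2.0 = 0.0708
R = v/ω = 0.5/-0.75 = -0.6667
x' = 0 + -0.6667·(sin 0.0708 − sin 1.5708) = 0.6195
y' = -5 − -0.6667·(cos 0.0708 − cos 1.5708) = -4.3350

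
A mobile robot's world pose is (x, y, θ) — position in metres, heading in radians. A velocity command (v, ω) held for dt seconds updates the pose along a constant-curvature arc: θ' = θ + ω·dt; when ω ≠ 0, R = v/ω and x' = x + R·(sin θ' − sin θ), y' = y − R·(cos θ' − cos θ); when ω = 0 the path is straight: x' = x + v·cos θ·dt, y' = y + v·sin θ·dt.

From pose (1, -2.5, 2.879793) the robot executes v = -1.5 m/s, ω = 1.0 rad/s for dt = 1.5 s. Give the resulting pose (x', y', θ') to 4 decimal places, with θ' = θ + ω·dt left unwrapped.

(2.8060, -1.5409, 4.3798)

θ' = 2.8798 + 1.0·1.5 = 4.3798
R = v/ω = -1.5/1.0 = -1.5000
x' = 1 + -1.5000·(sin 4.3798 − sin 2.8798) = 2.8060
y' = -2.5 − -1.5000·(cos 4.3798 − cos 2.8798) = -1.5409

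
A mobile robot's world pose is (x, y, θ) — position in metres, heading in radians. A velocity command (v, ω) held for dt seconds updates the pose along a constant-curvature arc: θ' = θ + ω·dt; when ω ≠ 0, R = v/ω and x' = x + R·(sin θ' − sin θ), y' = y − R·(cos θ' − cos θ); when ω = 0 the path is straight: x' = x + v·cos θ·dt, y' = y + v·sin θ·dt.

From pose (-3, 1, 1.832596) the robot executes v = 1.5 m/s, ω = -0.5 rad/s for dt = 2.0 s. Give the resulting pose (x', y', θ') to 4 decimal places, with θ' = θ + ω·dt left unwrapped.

θ' = 1.8326 + -0.5·2.0 = 0.8326
R = v/ω = 1.5/-0.5 = -3.0000
x' = -3 + -3.0000·(sin 0.8326 − sin 1.8326) = -2.3213
y' = 1 − -3.0000·(cos 0.8326 − cos 1.8326) = 3.7953

(-2.3213, 3.7953, 0.8326)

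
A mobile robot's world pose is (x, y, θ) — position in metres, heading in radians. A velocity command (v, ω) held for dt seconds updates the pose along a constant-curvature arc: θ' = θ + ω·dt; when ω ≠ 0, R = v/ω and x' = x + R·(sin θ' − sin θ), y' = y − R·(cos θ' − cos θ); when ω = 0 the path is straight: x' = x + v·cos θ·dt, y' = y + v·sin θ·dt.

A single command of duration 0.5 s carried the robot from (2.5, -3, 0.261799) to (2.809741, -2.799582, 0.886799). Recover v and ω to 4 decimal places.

Δθ = 0.886799 − 0.261799 = 0.625000
ω = Δθ/dt = 0.625000/0.5 = 1.2500
R = Δx/(sin θ' − sin θ) = 0.6000
v = R·ω = 0.6000·1.2500 = 0.7500

v = 0.7500, ω = 1.2500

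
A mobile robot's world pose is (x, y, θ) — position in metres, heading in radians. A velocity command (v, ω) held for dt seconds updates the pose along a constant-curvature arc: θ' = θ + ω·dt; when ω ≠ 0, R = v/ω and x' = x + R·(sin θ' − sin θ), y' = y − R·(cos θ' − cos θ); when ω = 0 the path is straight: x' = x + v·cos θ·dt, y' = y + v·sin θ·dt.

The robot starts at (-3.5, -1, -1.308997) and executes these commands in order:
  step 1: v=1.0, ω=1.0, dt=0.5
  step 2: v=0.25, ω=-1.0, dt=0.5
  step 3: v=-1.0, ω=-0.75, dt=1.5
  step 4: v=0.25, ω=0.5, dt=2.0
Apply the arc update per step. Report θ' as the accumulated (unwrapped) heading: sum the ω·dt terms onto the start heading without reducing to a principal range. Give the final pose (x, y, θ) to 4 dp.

(-2.9462, -0.6291, -1.4340)

step 1: θ'=-0.8090 (R=1.0000) → pose (-3.2577, -1.4314, -0.8090)
step 2: θ'=-1.3090 (R=-0.2500) → pose (-3.1971, -1.5393, -1.3090)
step 3: θ'=-2.4340 (R=1.3333) → pose (-2.7759, -0.1809, -2.4340)
step 4: θ'=-1.4340 (R=0.5000) → pose (-2.9462, -0.6291, -1.4340)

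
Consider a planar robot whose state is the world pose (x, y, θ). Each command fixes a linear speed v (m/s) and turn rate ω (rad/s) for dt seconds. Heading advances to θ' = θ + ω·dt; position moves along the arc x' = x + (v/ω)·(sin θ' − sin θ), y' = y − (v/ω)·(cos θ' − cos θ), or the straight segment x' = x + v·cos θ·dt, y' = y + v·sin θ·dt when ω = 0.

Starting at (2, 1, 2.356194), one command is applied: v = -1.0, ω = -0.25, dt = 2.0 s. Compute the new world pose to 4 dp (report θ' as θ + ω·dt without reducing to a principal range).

θ' = 2.3562 + -0.25·2.0 = 1.8562
R = v/ω = -1.0/-0.25 = 4.0000
x' = 2 + 4.0000·(sin 1.8562 − sin 2.3562) = 3.0098
y' = 1 − 4.0000·(cos 1.8562 − cos 2.3562) = -0.7023

(3.0098, -0.7023, 1.8562)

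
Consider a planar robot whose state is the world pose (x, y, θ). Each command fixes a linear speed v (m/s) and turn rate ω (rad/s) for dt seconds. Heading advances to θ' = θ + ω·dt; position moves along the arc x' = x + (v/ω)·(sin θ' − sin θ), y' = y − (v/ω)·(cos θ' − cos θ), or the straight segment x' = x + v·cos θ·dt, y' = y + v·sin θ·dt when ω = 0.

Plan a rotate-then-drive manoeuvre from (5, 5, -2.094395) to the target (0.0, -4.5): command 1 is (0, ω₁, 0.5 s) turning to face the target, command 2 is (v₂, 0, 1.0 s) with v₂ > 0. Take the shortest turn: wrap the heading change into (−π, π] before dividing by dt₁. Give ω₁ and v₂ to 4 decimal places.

heading to target = atan2(-4.5−5, 0−5) = -2.0553
Δθ = wrap(-2.0553 − -2.0944) = 0.0391; ω₁ = Δθ/dt₁ = 0.0782
distance = √((0−5)² + (-4.5−5)²) = 10.7355; v₂ = distance/dt₂ = 10.7355

ω₁ = 0.0782, v₂ = 10.7355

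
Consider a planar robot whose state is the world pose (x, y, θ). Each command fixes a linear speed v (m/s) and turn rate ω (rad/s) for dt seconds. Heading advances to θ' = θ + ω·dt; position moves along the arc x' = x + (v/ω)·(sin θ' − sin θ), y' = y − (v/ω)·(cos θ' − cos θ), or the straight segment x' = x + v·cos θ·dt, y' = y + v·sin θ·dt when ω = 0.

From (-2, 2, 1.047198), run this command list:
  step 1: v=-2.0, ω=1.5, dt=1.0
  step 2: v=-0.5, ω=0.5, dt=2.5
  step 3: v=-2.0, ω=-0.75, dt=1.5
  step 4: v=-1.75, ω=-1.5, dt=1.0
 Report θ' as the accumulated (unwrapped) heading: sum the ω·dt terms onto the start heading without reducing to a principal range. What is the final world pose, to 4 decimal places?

(2.9571, -0.9644, 1.1722)

step 1: θ'=2.5472 (R=-1.3333) → pose (-1.5920, 0.2287, 2.5472)
step 2: θ'=3.7972 (R=-1.0000) → pose (-0.4223, 0.2645, 3.7972)
step 3: θ'=2.6722 (R=2.6667) → pose (2.4096, 0.5289, 2.6722)
step 4: θ'=1.1722 (R=1.1667) → pose (2.9571, -0.9644, 1.1722)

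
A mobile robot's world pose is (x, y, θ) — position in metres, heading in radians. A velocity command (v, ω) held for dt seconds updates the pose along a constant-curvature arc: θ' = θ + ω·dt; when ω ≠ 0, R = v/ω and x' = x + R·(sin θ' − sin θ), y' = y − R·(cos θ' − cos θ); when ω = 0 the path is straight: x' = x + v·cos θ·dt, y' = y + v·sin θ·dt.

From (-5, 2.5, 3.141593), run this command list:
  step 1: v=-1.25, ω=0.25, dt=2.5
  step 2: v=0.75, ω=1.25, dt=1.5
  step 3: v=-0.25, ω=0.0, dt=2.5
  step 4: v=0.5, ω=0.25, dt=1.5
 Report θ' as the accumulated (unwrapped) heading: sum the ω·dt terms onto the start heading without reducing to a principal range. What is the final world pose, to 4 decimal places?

step 1: θ'=3.7666 (R=-5.0000) → pose (-2.0745, 3.4452, 3.7666)
step 2: θ'=5.6416 (R=0.6000) → pose (-2.0825, 2.4779, 5.6416)
step 3: θ'=5.6416 (straight) → pose (-2.5833, 2.8520, 5.6416)
step 4: θ'=6.0166 (R=2.0000) → pose (-1.9132, 2.5249, 6.0166)

(-1.9132, 2.5249, 6.0166)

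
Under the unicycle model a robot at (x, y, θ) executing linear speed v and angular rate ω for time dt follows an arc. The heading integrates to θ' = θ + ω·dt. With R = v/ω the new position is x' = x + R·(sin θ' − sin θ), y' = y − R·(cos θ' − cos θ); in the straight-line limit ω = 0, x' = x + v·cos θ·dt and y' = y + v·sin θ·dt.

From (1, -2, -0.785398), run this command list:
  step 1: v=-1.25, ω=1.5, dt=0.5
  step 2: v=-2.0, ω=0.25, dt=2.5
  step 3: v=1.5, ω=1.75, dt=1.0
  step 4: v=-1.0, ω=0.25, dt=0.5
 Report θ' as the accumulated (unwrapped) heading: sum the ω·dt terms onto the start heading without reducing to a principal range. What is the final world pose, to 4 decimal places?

(-3.7825, -2.1305, 2.4646)

step 1: θ'=-0.0354 (R=-0.8333) → pose (0.4402, -1.7564, -0.0354)
step 2: θ'=0.5896 (R=-8.0000) → pose (-4.2911, -3.1021, 0.5896)
step 3: θ'=2.3396 (R=0.8571) → pose (-4.1517, -1.7938, 2.3396)
step 4: θ'=2.4646 (R=-4.0000) → pose (-3.7825, -2.1305, 2.4646)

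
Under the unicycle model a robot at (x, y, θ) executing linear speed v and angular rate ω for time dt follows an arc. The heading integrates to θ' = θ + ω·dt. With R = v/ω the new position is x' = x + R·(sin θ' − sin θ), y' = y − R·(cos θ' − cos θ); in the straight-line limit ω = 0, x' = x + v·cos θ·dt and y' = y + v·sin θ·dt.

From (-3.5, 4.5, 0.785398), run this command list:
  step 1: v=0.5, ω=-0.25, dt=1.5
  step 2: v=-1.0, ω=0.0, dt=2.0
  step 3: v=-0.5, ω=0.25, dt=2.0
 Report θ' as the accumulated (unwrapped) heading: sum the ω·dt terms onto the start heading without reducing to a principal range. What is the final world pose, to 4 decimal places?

(-5.4992, 3.5147, 0.9104)

step 1: θ'=0.4104 (R=-2.0000) → pose (-2.8837, 4.9197, 0.4104)
step 2: θ'=0.4104 (straight) → pose (-4.7177, 4.1218, 0.4104)
step 3: θ'=0.9104 (R=-2.0000) → pose (-5.4992, 3.5147, 0.9104)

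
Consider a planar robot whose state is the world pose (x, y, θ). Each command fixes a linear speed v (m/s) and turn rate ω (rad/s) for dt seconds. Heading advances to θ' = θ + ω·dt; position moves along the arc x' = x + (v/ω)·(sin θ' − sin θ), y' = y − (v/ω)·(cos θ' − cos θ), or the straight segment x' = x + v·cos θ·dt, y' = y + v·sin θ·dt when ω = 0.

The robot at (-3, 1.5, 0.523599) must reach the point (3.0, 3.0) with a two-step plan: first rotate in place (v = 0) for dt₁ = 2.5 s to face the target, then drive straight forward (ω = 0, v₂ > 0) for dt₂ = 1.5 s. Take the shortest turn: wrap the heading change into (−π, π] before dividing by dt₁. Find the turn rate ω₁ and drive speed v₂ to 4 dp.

ω₁ = -0.1114, v₂ = 4.1231

heading to target = atan2(3−1.5, 3−-3) = 0.2450
Δθ = wrap(0.2450 − 0.5236) = -0.2786; ω₁ = Δθ/dt₁ = -0.1114
distance = √((3−-3)² + (3−1.5)²) = 6.1847; v₂ = distance/dt₂ = 4.1231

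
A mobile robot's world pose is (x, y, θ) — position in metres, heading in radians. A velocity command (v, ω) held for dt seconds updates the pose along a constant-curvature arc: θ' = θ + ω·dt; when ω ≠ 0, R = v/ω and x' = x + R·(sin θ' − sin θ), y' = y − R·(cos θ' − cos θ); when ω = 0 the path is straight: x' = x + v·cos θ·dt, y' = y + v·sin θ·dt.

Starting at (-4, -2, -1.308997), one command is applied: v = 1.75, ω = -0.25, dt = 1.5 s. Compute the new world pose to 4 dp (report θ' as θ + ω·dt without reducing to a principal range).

(-3.8063, -4.6024, -1.6840)

θ' = -1.3090 + -0.25·1.5 = -1.6840
R = v/ω = 1.75/-0.25 = -7.0000
x' = -4 + -7.0000·(sin -1.6840 − sin -1.3090) = -3.8063
y' = -2 − -7.0000·(cos -1.6840 − cos -1.3090) = -4.6024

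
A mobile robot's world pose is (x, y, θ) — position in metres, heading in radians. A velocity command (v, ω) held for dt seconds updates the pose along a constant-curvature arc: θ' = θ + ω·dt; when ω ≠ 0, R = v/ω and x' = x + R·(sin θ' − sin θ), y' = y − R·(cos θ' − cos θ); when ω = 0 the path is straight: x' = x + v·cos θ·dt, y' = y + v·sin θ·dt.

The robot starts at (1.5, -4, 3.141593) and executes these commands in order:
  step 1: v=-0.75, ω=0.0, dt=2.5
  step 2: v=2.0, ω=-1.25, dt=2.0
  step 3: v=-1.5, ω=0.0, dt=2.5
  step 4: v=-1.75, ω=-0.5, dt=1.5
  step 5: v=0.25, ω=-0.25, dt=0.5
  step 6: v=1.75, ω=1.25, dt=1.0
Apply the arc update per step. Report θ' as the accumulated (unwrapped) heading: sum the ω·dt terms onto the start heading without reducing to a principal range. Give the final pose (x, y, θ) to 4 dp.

step 1: θ'=3.1416 (straight) → pose (3.3750, -4.0000, 3.1416)
step 2: θ'=0.6416 (R=-1.6000) → pose (2.4174, -1.1182, 0.6416)
step 3: θ'=0.6416 (straight) → pose (-0.5868, -3.3624, 0.6416)
step 4: θ'=-0.1084 (R=3.5000) → pose (-3.0602, -4.0379, -0.1084)
step 5: θ'=-0.2334 (R=-1.0000) → pose (-2.9371, -4.0591, -0.2334)
step 6: θ'=1.0166 (R=1.4000) → pose (-1.4228, -3.4339, 1.0166)

(-1.4228, -3.4339, 1.0166)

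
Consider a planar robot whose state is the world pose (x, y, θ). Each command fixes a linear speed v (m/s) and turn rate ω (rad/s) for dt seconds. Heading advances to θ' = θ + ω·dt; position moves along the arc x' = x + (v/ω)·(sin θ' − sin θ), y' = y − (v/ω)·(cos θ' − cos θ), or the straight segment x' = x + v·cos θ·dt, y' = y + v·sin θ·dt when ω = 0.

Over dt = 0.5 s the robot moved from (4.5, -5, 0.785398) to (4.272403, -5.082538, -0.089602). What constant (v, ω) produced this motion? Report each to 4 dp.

v = -0.5000, ω = -1.7500

Δθ = -0.089602 − 0.785398 = -0.875000
ω = Δθ/dt = -0.875000/0.5 = -1.7500
R = Δx/(sin θ' − sin θ) = 0.2857
v = R·ω = 0.2857·-1.7500 = -0.5000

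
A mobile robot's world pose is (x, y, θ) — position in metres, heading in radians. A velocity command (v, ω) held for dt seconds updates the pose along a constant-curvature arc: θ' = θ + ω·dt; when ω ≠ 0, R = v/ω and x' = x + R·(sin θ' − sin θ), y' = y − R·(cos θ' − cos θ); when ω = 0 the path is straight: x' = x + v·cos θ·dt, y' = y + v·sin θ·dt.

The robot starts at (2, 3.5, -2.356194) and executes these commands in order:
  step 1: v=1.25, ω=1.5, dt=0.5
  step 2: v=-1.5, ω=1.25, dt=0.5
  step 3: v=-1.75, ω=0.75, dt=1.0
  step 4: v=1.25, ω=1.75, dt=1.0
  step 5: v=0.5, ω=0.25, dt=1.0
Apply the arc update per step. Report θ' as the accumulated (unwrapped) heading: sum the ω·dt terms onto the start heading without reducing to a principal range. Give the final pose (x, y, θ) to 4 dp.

step 1: θ'=-1.6062 (R=0.8333) → pose (1.7564, 2.9402, -1.6062)
step 2: θ'=-0.9812 (R=-1.2000) → pose (1.5546, 3.6499, -0.9812)
step 3: θ'=-0.2312 (R=-2.3333) → pose (0.1499, 4.6238, -0.2312)
step 4: θ'=1.5188 (R=0.7143) → pose (1.0269, 5.2820, 1.5188)
step 5: θ'=1.7688 (R=2.0000) → pose (0.9905, 5.7793, 1.7688)

(0.9905, 5.7793, 1.7688)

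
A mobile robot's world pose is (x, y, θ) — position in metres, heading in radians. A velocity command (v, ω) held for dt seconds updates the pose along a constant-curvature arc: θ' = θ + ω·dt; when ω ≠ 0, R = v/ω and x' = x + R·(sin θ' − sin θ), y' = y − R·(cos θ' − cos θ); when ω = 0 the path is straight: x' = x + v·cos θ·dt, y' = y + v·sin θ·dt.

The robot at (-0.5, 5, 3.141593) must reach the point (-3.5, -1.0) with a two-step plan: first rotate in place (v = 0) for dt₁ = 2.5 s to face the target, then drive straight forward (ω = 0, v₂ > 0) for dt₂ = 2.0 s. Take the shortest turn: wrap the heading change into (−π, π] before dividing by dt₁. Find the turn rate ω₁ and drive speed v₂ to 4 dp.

ω₁ = 0.4429, v₂ = 3.3541

heading to target = atan2(-1−5, -3.5−-0.5) = -2.0344
Δθ = wrap(-2.0344 − 3.1416) = 1.1071; ω₁ = Δθ/dt₁ = 0.4429
distance = √((-3.5−-0.5)² + (-1−5)²) = 6.7082; v₂ = distance/dt₂ = 3.3541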